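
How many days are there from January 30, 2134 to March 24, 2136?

January 30, 2134 → January 30, 2135: 365 days.
January 30, 2135 → January 30, 2136: 365 days.
January 2136: 31 − 30 = 1 day remains.
Then February 2136 (29): 29 days.
March 1–24, 2136: 24 days.
Residual: 54 days.
Total: 784 days.

784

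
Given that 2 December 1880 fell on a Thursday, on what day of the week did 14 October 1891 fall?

From December 2, 1880 to December 2, 1890: 10 years, of which 2 contain a Feb 29 — 8×365 + 2×366 = 3652 days.
December 1890: 31 − 2 = 29 days remain.
Then 9 full months totalling 273 days.
October 1–14, 1891: 14 days.
Residual: 316 days.
Total: 3968 days.
3968 mod 7 = 6, so 6 days after Thursday is Wednesday.

Wednesday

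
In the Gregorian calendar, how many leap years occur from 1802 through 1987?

45

Years divisible by 4: 1804, 1808, …, 1984 — 46 in all.
Of these, 1900 is divisible by 100 but not 400, so not leap.
Leap years: 46 − 1 = 45.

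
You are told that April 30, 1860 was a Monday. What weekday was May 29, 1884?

Day-of-year of April 30, 1860: 121.
Day-of-year of May 29, 1884: 150.
1860 has 366 days, so 366 − 121 = 245 days remain in 1860.
Full years 1861–1883: 18 common + 5 leap = 18×365 + 5×366 = 8400 days.
Total: 245 + 8400 + 150 = 8795 days.
8795 mod 7 = 3, so 3 days after Monday is Thursday.

Thursday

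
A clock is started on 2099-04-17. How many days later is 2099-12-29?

April 2099: 30 − 17 = 13 days remain.
Then May (31), June (30), July (31), August (31), September (30), October (31), November (30): 31 + 30 + 31 + 31 + 30 + 31 + 30 = 214 days.
December 1–29, 2099: 29 days.
Total: 13 + 214 + 29 = 256 days.

256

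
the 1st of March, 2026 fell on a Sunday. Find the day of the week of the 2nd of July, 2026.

Thursday

March 2026: 31 − 1 = 30 days remain.
Then April (30), May (31), June (30): 30 + 31 + 30 = 91 days.
July 1–2, 2026: 2 days.
Total: 30 + 91 + 2 = 123 days.
123 mod 7 = 4, so 4 days after Sunday is Thursday.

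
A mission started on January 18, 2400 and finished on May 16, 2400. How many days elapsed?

119

January 2400: 31 − 18 = 13 days remain.
Then February 2400 (29), March (31), April (30): 29 + 31 + 30 = 90 days.
May 1–16, 2400: 16 days.
Total: 13 + 90 + 16 = 119 days.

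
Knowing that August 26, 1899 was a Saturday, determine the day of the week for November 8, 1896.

Sunday

Count forward from the earlier date (November 8, 1896) to the later (August 26, 1899):
Day-of-year of November 8, 1896: 313.
Day-of-year of August 26, 1899: 238.
1896 has 366 days, so 366 − 313 = 53 days remain in 1896.
Full years: 1897: 365; 1898: 365. Sum = 730.
Total: 53 + 730 + 238 = 1021 days.
1021 mod 7 = 6, so 6 days before Saturday is Sunday.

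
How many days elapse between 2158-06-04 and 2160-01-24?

June 2158: 30 − 4 = 26 days remain.
Then 18 full months totalling 549 days.
January 1–24, 2160: 24 days.
Total: 26 + 549 + 24 = 599 days.

599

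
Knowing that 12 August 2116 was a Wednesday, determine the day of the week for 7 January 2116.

Tuesday

Count forward from the earlier date (January 7, 2116) to the later (August 12, 2116):
January 2116: 31 − 7 = 24 days remain.
Then February 2116 (29), March (31), April (30), May (31), June (30), July (31): 29 + 31 + 30 + 31 + 30 + 31 = 182 days.
August 1–12, 2116: 12 days.
Total: 24 + 182 + 12 = 218 days.
218 mod 7 = 1, so 1 day before Wednesday is Tuesday.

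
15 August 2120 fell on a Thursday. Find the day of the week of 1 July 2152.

From August 15, 2120 to August 15, 2151: 31 years, of which 7 contain a Feb 29 — 24×365 + 7×366 = 11322 days.
August 2151: 31 − 15 = 16 days remain.
Then 10 full months totalling 304 days.
July 1, 2152: 1 day.
Residual: 321 days.
Total: 11643 days.
11643 mod 7 = 2, so 2 days after Thursday is Saturday.

Saturday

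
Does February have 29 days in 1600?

1600 is a leap year (divisible by 400).

Yes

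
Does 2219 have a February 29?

2219 is not a leap year.

No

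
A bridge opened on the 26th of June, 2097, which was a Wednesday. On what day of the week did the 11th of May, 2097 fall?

Count forward from the earlier date (May 11, 2097) to the later (June 26, 2097):
May 2097: 31 − 11 = 20 days remain.
June 1–26, 2097: 26 days.
Total: 20 + 26 = 46 days.
46 mod 7 = 4, so 4 days before Wednesday is Saturday.

Saturday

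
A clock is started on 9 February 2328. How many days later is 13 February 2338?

Day-of-year of February 9, 2328: 40.
Day-of-year of February 13, 2338: 44.
2328 has 366 days, so 366 − 40 = 326 days remain in 2328.
Full years 2329–2337: 7 common + 2 leap = 7×365 + 2×366 = 3287 days.
Total: 326 + 3287 + 44 = 3657 days.

3657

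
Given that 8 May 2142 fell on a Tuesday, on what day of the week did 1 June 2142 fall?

May 2142: 31 − 8 = 23 days remain.
June 1, 2142: 1 day.
Total: 23 + 1 = 24 days.
24 mod 7 = 3, so 3 days after Tuesday is Friday.

Friday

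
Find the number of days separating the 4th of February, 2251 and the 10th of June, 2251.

126

February 2251: 28 − 4 = 24 days remain (2251 is not a leap year, so February has 28 days).
Then March (31), April (30), May (31): 31 + 30 + 31 = 92 days.
June 1–10, 2251: 10 days.
Total: 24 + 92 + 10 = 126 days.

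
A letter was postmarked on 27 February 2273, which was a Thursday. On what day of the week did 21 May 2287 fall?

Saturday

From February 27, 2273 to February 27, 2287: 14 years, of which 3 contain a Feb 29 — 11×365 + 3×366 = 5113 days.
February 2287: 28 − 27 = 1 day remains (2287 is not a leap year, so February has 28 days).
Then March (31), April (30): 31 + 30 = 61 days.
May 1–21, 2287: 21 days.
Residual: 83 days.
Total: 5196 days.
5196 mod 7 = 2, so 2 days after Thursday is Saturday.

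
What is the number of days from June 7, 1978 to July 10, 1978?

33

June 1978: 30 − 7 = 23 days remain.
July 1–10, 1978: 10 days.
Total: 23 + 10 = 33 days.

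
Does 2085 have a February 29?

2085 is not a leap year.

No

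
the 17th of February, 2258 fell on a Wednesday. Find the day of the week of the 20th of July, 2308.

Monday

From February 17, 2258 to February 17, 2308: 50 years, of which 11 contain a Feb 29 — 39×365 + 11×366 = 18261 days.
(2300 is not a leap year (divisible by 100 but not 400).)
February 2308: 29 − 17 = 12 days remain (2308 is a leap year, so February has 29 days).
Then March (31), April (30), May (31), June (30): 31 + 30 + 31 + 30 = 122 days.
July 1–20, 2308: 20 days.
Residual: 154 days.
Total: 18415 days.
18415 mod 7 = 5, so 5 days after Wednesday is Monday.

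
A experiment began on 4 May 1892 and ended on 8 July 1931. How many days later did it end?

From May 4, 1892 to May 4, 1931: 39 years, of which 8 contain a Feb 29 — 31×365 + 8×366 = 14243 days.
(1900 is not a leap year (divisible by 100 but not 400).)
May 1931: 31 − 4 = 27 days remain.
Then June (30): 30 days.
July 1–8, 1931: 8 days.
Residual: 65 days.
Total: 14308 days.

14308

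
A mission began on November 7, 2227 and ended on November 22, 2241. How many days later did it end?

5129

Day-of-year of November 7, 2227: 311.
Day-of-year of November 22, 2241: 326.
2227 has 365 days, so 365 − 311 = 54 days remain in 2227.
Full years 2228–2240: 9 common + 4 leap = 9×365 + 4×366 = 4749 days.
Total: 54 + 4749 + 326 = 5129 days.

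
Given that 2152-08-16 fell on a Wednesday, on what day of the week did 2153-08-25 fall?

August 16, 2152 → August 16, 2153: 365 days.
Within August 2153: 25 − 16 = 9 days.
Total: 374 days.
374 mod 7 = 3, so 3 days after Wednesday is Saturday.

Saturday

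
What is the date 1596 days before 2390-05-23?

2386-01-08

Count 1596 days before May 23, 2390:
Day-of-year of January 8, 2386: 8.
Day-of-year of May 23, 2390: 143.
2386 has 365 days, so 365 − 8 = 357 days remain in 2386.
Full years: 2387: 365; 2388: 366; 2389: 365. Sum = 1096.
Total: 357 + 1096 + 143 = 1596 days.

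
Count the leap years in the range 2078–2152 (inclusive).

18

Years divisible by 4: 2080, 2084, …, 2152 — 19 in all.
Of these, 2100 is divisible by 100 but not 400, so not leap.
Leap years: 19 − 1 = 18.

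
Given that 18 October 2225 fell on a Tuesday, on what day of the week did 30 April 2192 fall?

Monday

Count forward from the earlier date (April 30, 2192) to the later (October 18, 2225):
From April 30, 2192 to April 30, 2225: 33 years, of which 7 contain a Feb 29 — 26×365 + 7×366 = 12052 days.
(2200 is not a leap year (divisible by 100 but not 400).)
April 2225: 30 − 30 = 0 days remain.
Then May (31), June (30), July (31), August (31), September (30): 31 + 30 + 31 + 31 + 30 = 153 days.
October 1–18, 2225: 18 days.
Residual: 171 days.
Total: 12223 days.
12223 mod 7 = 1, so 1 day before Tuesday is Monday.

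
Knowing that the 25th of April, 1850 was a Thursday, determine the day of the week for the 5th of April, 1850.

Friday

Count forward from the earlier date (April 5, 1850) to the later (April 25, 1850):
Within April 1850: 25 − 5 = 20 days.
20 mod 7 = 6, so 6 days before Thursday is Friday.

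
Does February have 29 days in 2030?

No

2030 is not a leap year.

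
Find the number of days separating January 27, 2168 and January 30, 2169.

369

January 2168: 31 − 27 = 4 days remain.
Then 11 full months totalling 335 days.
January 1–30, 2169: 30 days.
Total: 4 + 335 + 30 = 369 days.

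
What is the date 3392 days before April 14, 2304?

December 30, 2294

Count 3392 days before April 14, 2304:
From December 30, 2294 to December 30, 2303: 9 years, of which 1 contains a Feb 29 — 8×365 + 1×366 = 3286 days.
(2300 is not a leap year (divisible by 100 but not 400).)
December 2303: 31 − 30 = 1 day remains.
Then January (31), February 2304 (29), March (31): 31 + 29 + 31 = 91 days.
April 1–14, 2304: 14 days.
Residual: 106 days.
Total: 3392 days.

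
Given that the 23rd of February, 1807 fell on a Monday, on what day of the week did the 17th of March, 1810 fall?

February 23, 1807 → February 23, 1808: 365 days.
February 23, 1808 → February 23, 1809: 366 days (1808 is a leap year).
February 23, 1809 → February 23, 1810: 365 days.
February 1810: 28 − 23 = 5 days remain (1810 is not a leap year, so February has 28 days).
March 1–17, 1810: 17 days.
Residual: 22 days.
Total: 1118 days.
1118 mod 7 = 5, so 5 days after Monday is Saturday.

Saturday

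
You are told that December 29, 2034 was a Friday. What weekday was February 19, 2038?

December 29, 2034 → December 29, 2035: 365 days.
December 29, 2035 → December 29, 2036: 366 days (2036 is a leap year).
December 29, 2036 → December 29, 2037: 365 days.
December 2037: 31 − 29 = 2 days remain.
Then January (31): 31 days.
February 1–19, 2038: 19 days (2038 is not a leap year).
Residual: 52 days.
Total: 1148 days.
1148 is a multiple of 7, so February 19, 2038 falls on the same weekday: Friday.

Friday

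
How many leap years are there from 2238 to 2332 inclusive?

23

Years divisible by 4: 2240, 2244, …, 2332 — 24 in all.
Of these, 2300 is divisible by 100 but not 400, so not leap.
Leap years: 24 − 1 = 23.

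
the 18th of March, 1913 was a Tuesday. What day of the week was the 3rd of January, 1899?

Tuesday

Count forward from the earlier date (January 3, 1899) to the later (March 18, 1913):
Day-of-year of January 3, 1899: 3.
Day-of-year of March 18, 1913: 77.
1899 has 365 days, so 365 − 3 = 362 days remain in 1899.
Full years 1900–1912: 10 common + 3 leap = 10×365 + 3×366 = 4748 days.
Total: 362 + 4748 + 77 = 5187 days.
5187 is a multiple of 7, so the 3rd of January, 1899 falls on the same weekday: Tuesday.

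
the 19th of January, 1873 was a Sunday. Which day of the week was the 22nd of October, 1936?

Thursday

Day-of-year of January 19, 1873: 19.
Day-of-year of October 22, 1936: 296.
1873 has 365 days, so 365 − 19 = 346 days remain in 1873.
Full years 1874–1935: 48 common + 14 leap = 48×365 + 14×366 = 22644 days.
Total: 346 + 22644 + 296 = 23286 days.
23286 mod 7 = 4, so 4 days after Sunday is Thursday.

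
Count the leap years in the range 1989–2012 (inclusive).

Years divisible by 4 in [1989, 2012]: 1992, 1996, 2000, 2004, 2008, 2012.
2000 is divisible by 400, so still leap.
No century exceptions apply. Count: 6.

6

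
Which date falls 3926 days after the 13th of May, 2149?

the 11th of February, 2160

Count 3926 days after May 13, 2149:
Day-of-year of May 13, 2149: 133.
Day-of-year of February 11, 2160: 42.
2149 has 365 days, so 365 − 133 = 232 days remain in 2149.
Full years 2150–2159: 8 common + 2 leap = 8×365 + 2×366 = 3652 days.
Total: 232 + 3652 + 42 = 3926 days.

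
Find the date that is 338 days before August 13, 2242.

September 9, 2241

Count 338 days before August 13, 2242:
September 2241: 30 − 9 = 21 days remain.
Then 10 full months totalling 304 days.
August 1–13, 2242: 13 days.
Residual: 338 days.
Total: 338 days.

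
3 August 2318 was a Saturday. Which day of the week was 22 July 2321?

August 3, 2318 → August 3, 2319: 365 days.
August 3, 2319 → August 3, 2320: 366 days (2320 is a leap year).
August 2320: 31 − 3 = 28 days remain.
Then 10 full months totalling 303 days.
July 1–22, 2321: 22 days.
Residual: 353 days.
Total: 1084 days.
1084 mod 7 = 6, so 6 days after Saturday is Friday.

Friday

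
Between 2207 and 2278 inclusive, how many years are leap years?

18

Years divisible by 4: 2208, 2212, …, 2276 — 18 in all.
No century exceptions apply. Count: 18.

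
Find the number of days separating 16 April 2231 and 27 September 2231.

April 2231: 30 − 16 = 14 days remain.
Then May (31), June (30), July (31), August (31): 31 + 30 + 31 + 31 = 123 days.
September 1–27, 2231: 27 days.
Total: 14 + 123 + 27 = 164 days.

164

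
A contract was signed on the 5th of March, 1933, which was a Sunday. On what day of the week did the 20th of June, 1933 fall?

Tuesday

March 1933: 31 − 5 = 26 days remain.
Then April (30), May (31): 30 + 31 = 61 days.
June 1–20, 1933: 20 days.
Total: 26 + 61 + 20 = 107 days.
107 mod 7 = 2, so 2 days after Sunday is Tuesday.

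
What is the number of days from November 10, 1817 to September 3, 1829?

4315

Day-of-year of November 10, 1817: 314.
Day-of-year of September 3, 1829: 246.
1817 has 365 days, so 365 − 314 = 51 days remain in 1817.
Full years 1818–1828: 8 common + 3 leap = 8×365 + 3×366 = 4018 days.
Total: 51 + 4018 + 246 = 4315 days.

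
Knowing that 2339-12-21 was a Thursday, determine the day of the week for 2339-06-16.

Count forward from the earlier date (June 16, 2339) to the later (December 21, 2339):
June 2339: 30 − 16 = 14 days remain.
Then July (31), August (31), September (30), October (31), November (30): 31 + 31 + 30 + 31 + 30 = 153 days.
December 1–21, 2339: 21 days.
Total: 14 + 153 + 21 = 188 days.
188 mod 7 = 6, so 6 days before Thursday is Friday.

Friday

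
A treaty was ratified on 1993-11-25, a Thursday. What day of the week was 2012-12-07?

Friday

Day-of-year of November 25, 1993: 329.
Day-of-year of December 7, 2012: 342.
1993 has 365 days, so 365 − 329 = 36 days remain in 1993.
Full years 1994–2011: 14 common + 4 leap = 14×365 + 4×366 = 6574 days.
Total: 36 + 6574 + 342 = 6952 days.
6952 mod 7 = 1, so 1 day after Thursday is Friday.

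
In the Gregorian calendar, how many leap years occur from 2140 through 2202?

Years divisible by 4: 2140, 2144, …, 2200 — 16 in all.
Of these, 2200 is divisible by 100 but not 400, so not leap.
Leap years: 16 − 1 = 15.

15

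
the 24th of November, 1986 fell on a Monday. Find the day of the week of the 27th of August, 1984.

Monday

Count forward from the earlier date (August 27, 1984) to the later (November 24, 1986):
August 1984: 31 − 27 = 4 days remain.
Then 26 full months totalling 791 days.
November 1–24, 1986: 24 days.
Total: 4 + 791 + 24 = 819 days.
819 is a multiple of 7, so the 27th of August, 1984 falls on the same weekday: Monday.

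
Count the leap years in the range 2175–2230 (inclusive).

13

Years divisible by 4: 2176, 2180, …, 2228 — 14 in all.
Of these, 2200 is divisible by 100 but not 400, so not leap.
Leap years: 14 − 1 = 13.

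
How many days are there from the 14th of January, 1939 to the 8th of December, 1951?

4711

Day-of-year of January 14, 1939: 14.
Day-of-year of December 8, 1951: 342.
1939 has 365 days, so 365 − 14 = 351 days remain in 1939.
Full years 1940–1950: 8 common + 3 leap = 8×365 + 3×366 = 4018 days.
Total: 351 + 4018 + 342 = 4711 days.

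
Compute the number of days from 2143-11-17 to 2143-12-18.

31

November 2143: 30 − 17 = 13 days remain.
December 1–18, 2143: 18 days.
Total: 13 + 18 = 31 days.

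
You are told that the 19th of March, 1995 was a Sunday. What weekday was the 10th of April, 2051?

Monday

From March 19, 1995 to March 19, 2051: 56 years, of which 14 contain a Feb 29 — 42×365 + 14×366 = 20454 days.
(2000 is a leap year (divisible by 400).)
March 2051: 31 − 19 = 12 days remain.
April 1–10, 2051: 10 days.
Residual: 22 days.
Total: 20476 days.
20476 mod 7 = 1, so 1 day after Sunday is Monday.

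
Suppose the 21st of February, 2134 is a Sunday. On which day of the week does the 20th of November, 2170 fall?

Tuesday

From February 21, 2134 to February 21, 2170: 36 years, of which 9 contain a Feb 29 — 27×365 + 9×366 = 13149 days.
February 2170: 28 − 21 = 7 days remain (2170 is not a leap year, so February has 28 days).
Then March (31), April (30), May (31), June (30), July (31), August (31), September (30), October (31): 31 + 30 + 31 + 30 + 31 + 31 + 30 + 31 = 245 days.
November 1–20, 2170: 20 days.
Residual: 272 days.
Total: 13421 days.
13421 mod 7 = 2, so 2 days after Sunday is Tuesday.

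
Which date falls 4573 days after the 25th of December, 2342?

the 3rd of July, 2355

Count 4573 days after December 25, 2342:
From December 25, 2342 to December 25, 2354: 12 years, of which 3 contain a Feb 29 — 9×365 + 3×366 = 4383 days.
December 2354: 31 − 25 = 6 days remain.
Then January (31), February 2355 (28), March (31), April (30), May (31), June (30): 31 + 28 + 31 + 30 + 31 + 30 = 181 days.
July 1–3, 2355: 3 days.
Residual: 190 days.
Total: 4573 days.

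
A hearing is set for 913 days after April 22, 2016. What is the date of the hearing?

October 22, 2018

Count 913 days after April 22, 2016:
Day-of-year of April 22, 2016: 113.
Day-of-year of October 22, 2018: 295.
2016 has 366 days, so 366 − 113 = 253 days remain in 2016.
Full years: 2017: 365. Sum = 365.
Total: 253 + 365 + 295 = 913 days.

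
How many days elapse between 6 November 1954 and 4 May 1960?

November 6, 1954 → November 6, 1955: 365 days.
November 6, 1955 → November 6, 1956: 366 days (1956 is a leap year).
November 6, 1956 → November 6, 1957: 365 days.
November 6, 1957 → November 6, 1958: 365 days.
November 6, 1958 → November 6, 1959: 365 days.
November 1959: 30 − 6 = 24 days remain.
Then December (31), January (31), February 1960 (29), March (31), April (30): 31 + 31 + 29 + 31 + 30 = 152 days.
May 1–4, 1960: 4 days.
Residual: 180 days.
Total: 2006 days.

2006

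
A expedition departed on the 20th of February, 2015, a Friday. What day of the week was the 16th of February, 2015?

Count forward from the earlier date (February 16, 2015) to the later (February 20, 2015):
Within February 2015: 20 − 16 = 4 days.
4 mod 7 = 4, so 4 days before Friday is Monday.

Monday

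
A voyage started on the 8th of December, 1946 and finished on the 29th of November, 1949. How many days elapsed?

December 8, 1946 → December 8, 1947: 365 days.
December 8, 1947 → December 8, 1948: 366 days (1948 is a leap year).
December 1948: 31 − 8 = 23 days remain.
Then 10 full months totalling 304 days.
November 1–29, 1949: 29 days.
Residual: 356 days.
Total: 1087 days.

1087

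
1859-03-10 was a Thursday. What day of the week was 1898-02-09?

Wednesday

Day-of-year of March 10, 1859: 69.
Day-of-year of February 9, 1898: 40.
1859 has 365 days, so 365 − 69 = 296 days remain in 1859.
Full years 1860–1897: 28 common + 10 leap = 28×365 + 10×366 = 13880 days.
Total: 296 + 13880 + 40 = 14216 days.
14216 mod 7 = 6, so 6 days after Thursday is Wednesday.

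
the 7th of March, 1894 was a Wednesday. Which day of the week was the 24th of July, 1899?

Day-of-year of March 7, 1894: 66.
Day-of-year of July 24, 1899: 205.
1894 has 365 days, so 365 − 66 = 299 days remain in 1894.
Full years: 1895: 365; 1896: 366; 1897: 365; 1898: 365. Sum = 1461.
Total: 299 + 1461 + 205 = 1965 days.
1965 mod 7 = 5, so 5 days after Wednesday is Monday.

Monday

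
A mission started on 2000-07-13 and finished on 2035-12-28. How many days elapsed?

Day-of-year of July 13, 2000: 195.
Day-of-year of December 28, 2035: 362.
2000 has 366 days, so 366 − 195 = 171 days remain in 2000.
Full years 2001–2034: 26 common + 8 leap = 26×365 + 8×366 = 12418 days.
Total: 171 + 12418 + 362 = 12951 days.

12951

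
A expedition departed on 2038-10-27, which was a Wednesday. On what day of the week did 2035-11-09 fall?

Count forward from the earlier date (November 9, 2035) to the later (October 27, 2038):
November 9, 2035 → November 9, 2036: 366 days (2036 is a leap year).
November 9, 2036 → November 9, 2037: 365 days.
November 2037: 30 − 9 = 21 days remain.
Then 10 full months totalling 304 days.
October 1–27, 2038: 27 days.
Residual: 352 days.
Total: 1083 days.
1083 mod 7 = 5, so 5 days before Wednesday is Friday.

Friday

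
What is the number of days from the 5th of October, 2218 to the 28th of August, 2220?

October 2218: 31 − 5 = 26 days remain.
Then 21 full months totalling 639 days.
August 1–28, 2220: 28 days.
Total: 26 + 639 + 28 = 693 days.

693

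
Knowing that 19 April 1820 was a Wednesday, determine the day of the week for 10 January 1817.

Friday

Count forward from the earlier date (January 10, 1817) to the later (April 19, 1820):
Day-of-year of January 10, 1817: 10.
Day-of-year of April 19, 1820: 110.
1817 has 365 days, so 365 − 10 = 355 days remain in 1817.
Full years: 1818: 365; 1819: 365. Sum = 730.
Total: 355 + 730 + 110 = 1195 days.
1195 mod 7 = 5, so 5 days before Wednesday is Friday.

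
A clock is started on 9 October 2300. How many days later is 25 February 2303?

October 9, 2300 → October 9, 2301: 365 days.
October 9, 2301 → October 9, 2302: 365 days.
October 2302: 31 − 9 = 22 days remain.
Then November (30), December (31), January (31): 30 + 31 + 31 = 92 days.
February 1–25, 2303: 25 days (2303 is not a leap year).
Residual: 139 days.
Total: 869 days.

869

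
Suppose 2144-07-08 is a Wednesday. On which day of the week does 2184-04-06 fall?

Day-of-year of July 8, 2144: 190.
Day-of-year of April 6, 2184: 97.
2144 has 366 days, so 366 − 190 = 176 days remain in 2144.
Full years 2145–2183: 30 common + 9 leap = 30×365 + 9×366 = 14244 days.
Total: 176 + 14244 + 97 = 14517 days.
14517 mod 7 = 6, so 6 days after Wednesday is Tuesday.

Tuesday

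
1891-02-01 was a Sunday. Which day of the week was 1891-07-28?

Tuesday

February 1891: 28 − 1 = 27 days remain (1891 is not a leap year, so February has 28 days).
Then March (31), April (30), May (31), June (30): 31 + 30 + 31 + 30 = 122 days.
July 1–28, 1891: 28 days.
Total: 27 + 122 + 28 = 177 days.
177 mod 7 = 2, so 2 days after Sunday is Tuesday.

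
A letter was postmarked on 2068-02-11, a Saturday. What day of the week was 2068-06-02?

February 2068: 29 − 11 = 18 days remain (2068 is a leap year, so February has 29 days).
Then March (31), April (30), May (31): 31 + 30 + 31 = 92 days.
June 1–2, 2068: 2 days.
Total: 18 + 92 + 2 = 112 days.
112 is a multiple of 7, so 2068-06-02 falls on the same weekday: Saturday.

Saturday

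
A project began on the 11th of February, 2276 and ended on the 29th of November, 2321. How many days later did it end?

16727

Day-of-year of February 11, 2276: 42.
Day-of-year of November 29, 2321: 333.
2276 has 366 days, so 366 − 42 = 324 days remain in 2276.
Full years 2277–2320: 34 common + 10 leap = 34×365 + 10×366 = 16070 days.
Total: 324 + 16070 + 333 = 16727 days.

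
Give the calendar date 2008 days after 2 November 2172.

3 May 2178

Count 2008 days after November 2, 2172:
Day-of-year of November 2, 2172: 307.
Day-of-year of May 3, 2178: 123.
2172 has 366 days, so 366 − 307 = 59 days remain in 2172.
Full years: 2173: 365; 2174: 365; 2175: 365; 2176: 366; 2177: 365. Sum = 1826.
Total: 59 + 1826 + 123 = 2008 days.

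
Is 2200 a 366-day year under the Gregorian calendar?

2200 is not a leap year (divisible by 100 but not 400).

No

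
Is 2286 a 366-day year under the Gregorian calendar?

No

2286 is not a leap year.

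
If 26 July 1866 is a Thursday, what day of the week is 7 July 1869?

Wednesday

Day-of-year of July 26, 1866: 207.
Day-of-year of July 7, 1869: 188.
1866 has 365 days, so 365 − 207 = 158 days remain in 1866.
Full years: 1867: 365; 1868: 366. Sum = 731.
Total: 158 + 731 + 188 = 1077 days.
1077 mod 7 = 6, so 6 days after Thursday is Wednesday.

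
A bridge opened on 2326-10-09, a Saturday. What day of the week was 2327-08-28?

Sunday

Day-of-year of October 9, 2326: 282.
Day-of-year of August 28, 2327: 240.
2326 has 365 days, so 365 − 282 = 83 days remain in 2326.
Total: 83 + 240 = 323 days.
323 mod 7 = 1, so 1 day after Saturday is Sunday.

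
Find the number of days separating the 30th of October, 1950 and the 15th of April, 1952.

533

October 30, 1950 → October 30, 1951: 365 days.
October 1951: 31 − 30 = 1 day remains.
Then November (30), December (31), January (31), February 1952 (29), March (31): 30 + 31 + 31 + 29 + 31 = 152 days.
April 1–15, 1952: 15 days.
Residual: 168 days.
Total: 533 days.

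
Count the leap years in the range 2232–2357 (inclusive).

Years divisible by 4: 2232, 2236, …, 2356 — 32 in all.
Of these, 2300 is divisible by 100 but not 400, so not leap.
Leap years: 32 − 1 = 31.

31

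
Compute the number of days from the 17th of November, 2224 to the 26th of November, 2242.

6583

From November 17, 2224 to November 17, 2242: 18 years, of which 4 contain a Feb 29 — 14×365 + 4×366 = 6574 days.
Within November 2242: 26 − 17 = 9 days.
Total: 6583 days.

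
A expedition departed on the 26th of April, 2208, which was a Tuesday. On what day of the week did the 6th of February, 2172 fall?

Count forward from the earlier date (February 6, 2172) to the later (April 26, 2208):
From February 6, 2172 to February 6, 2208: 36 years, of which 8 contain a Feb 29 — 28×365 + 8×366 = 13148 days.
(2200 is not a leap year (divisible by 100 but not 400).)
February 2208: 29 − 6 = 23 days remain (2208 is a leap year, so February has 29 days).
Then March (31): 31 days.
April 1–26, 2208: 26 days.
Residual: 80 days.
Total: 13228 days.
13228 mod 7 = 5, so 5 days before Tuesday is Thursday.

Thursday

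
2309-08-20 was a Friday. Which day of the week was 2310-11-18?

August 20, 2309 → August 20, 2310: 365 days.
August 2310: 31 − 20 = 11 days remain.
Then September (30), October (31): 30 + 31 = 61 days.
November 1–18, 2310: 18 days.
Residual: 90 days.
Total: 455 days.
455 is a multiple of 7, so 2310-11-18 falls on the same weekday: Friday.

Friday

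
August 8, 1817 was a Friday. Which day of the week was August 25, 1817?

Monday

Within August 1817: 25 − 8 = 17 days.
17 mod 7 = 3, so 3 days after Friday is Monday.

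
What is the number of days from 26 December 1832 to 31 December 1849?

6214

Day-of-year of December 26, 1832: 361.
Day-of-year of December 31, 1849: 365.
1832 has 366 days, so 366 − 361 = 5 days remain in 1832.
Full years 1833–1848: 12 common + 4 leap = 12×365 + 4×366 = 5844 days.
Total: 5 + 5844 + 365 = 6214 days.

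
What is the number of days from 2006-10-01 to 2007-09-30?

364

October 2006: 31 − 1 = 30 days remain.
Then 10 full months totalling 304 days.
September 1–30, 2007: 30 days.
Total: 30 + 304 + 30 = 364 days.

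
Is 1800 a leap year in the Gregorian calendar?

No

1800 is not a leap year (divisible by 100 but not 400).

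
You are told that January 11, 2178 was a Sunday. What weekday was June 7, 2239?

Friday

Day-of-year of January 11, 2178: 11.
Day-of-year of June 7, 2239: 158.
2178 has 365 days, so 365 − 11 = 354 days remain in 2178.
Full years 2179–2238: 46 common + 14 leap = 46×365 + 14×366 = 21914 days.
Total: 354 + 21914 + 158 = 22426 days.
22426 mod 7 = 5, so 5 days after Sunday is Friday.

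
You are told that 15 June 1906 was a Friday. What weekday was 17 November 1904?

Thursday

Count forward from the earlier date (November 17, 1904) to the later (June 15, 1906):
November 17, 1904 → November 17, 1905: 365 days.
November 1905: 30 − 17 = 13 days remain.
Then December (31), January (31), February 1906 (28), March (31), April (30), May (31): 31 + 31 + 28 + 31 + 30 + 31 = 182 days.
June 1–15, 1906: 15 days.
Residual: 210 days.
Total: 575 days.
575 mod 7 = 1, so 1 day before Friday is Thursday.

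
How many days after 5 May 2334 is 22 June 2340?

2240

Day-of-year of May 5, 2334: 125.
Day-of-year of June 22, 2340: 174.
2334 has 365 days, so 365 − 125 = 240 days remain in 2334.
Full years: 2335: 365; 2336: 366; 2337: 365; 2338: 365; 2339: 365. Sum = 1826.
Total: 240 + 1826 + 174 = 2240 days.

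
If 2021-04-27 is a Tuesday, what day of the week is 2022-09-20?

April 2021: 30 − 27 = 3 days remain.
Then 16 full months totalling 488 days.
September 1–20, 2022: 20 days.
Total: 3 + 488 + 20 = 511 days.
511 is a multiple of 7, so 2022-09-20 falls on the same weekday: Tuesday.

Tuesday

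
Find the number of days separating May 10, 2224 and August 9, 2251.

9952

Day-of-year of May 10, 2224: 131.
Day-of-year of August 9, 2251: 221.
2224 has 366 days, so 366 − 131 = 235 days remain in 2224.
Full years 2225–2250: 20 common + 6 leap = 20×365 + 6×366 = 9496 days.
Total: 235 + 9496 + 221 = 9952 days.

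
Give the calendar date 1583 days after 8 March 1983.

8 July 1987

Count 1583 days after March 8, 1983:
Day-of-year of March 8, 1983: 67.
Day-of-year of July 8, 1987: 189.
1983 has 365 days, so 365 − 67 = 298 days remain in 1983.
Full years: 1984: 366; 1985: 365; 1986: 365. Sum = 1096.
Total: 298 + 1096 + 189 = 1583 days.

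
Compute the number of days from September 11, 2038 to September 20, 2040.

September 11, 2038 → September 11, 2039: 365 days.
September 11, 2039 → September 11, 2040: 366 days (2040 is a leap year).
Within September 2040: 20 − 11 = 9 days.
Total: 740 days.

740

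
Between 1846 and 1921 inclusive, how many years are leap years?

Years divisible by 4: 1848, 1852, …, 1920 — 19 in all.
Of these, 1900 is divisible by 100 but not 400, so not leap.
Leap years: 19 − 1 = 18.

18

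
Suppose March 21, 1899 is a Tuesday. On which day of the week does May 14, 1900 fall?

March 1899: 31 − 21 = 10 days remain.
Then 13 full months totalling 395 days.
May 1–14, 1900: 14 days.
Total: 10 + 395 + 14 = 419 days.
419 mod 7 = 6, so 6 days after Tuesday is Monday.

Monday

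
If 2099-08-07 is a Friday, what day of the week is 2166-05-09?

Day-of-year of August 7, 2099: 219.
Day-of-year of May 9, 2166: 129.
2099 has 365 days, so 365 − 219 = 146 days remain in 2099.
Full years 2100–2165: 50 common + 16 leap = 50×365 + 16×366 = 24106 days.
Total: 146 + 24106 + 129 = 24381 days.
24381 is a multiple of 7, so 2166-05-09 falls on the same weekday: Friday.

Friday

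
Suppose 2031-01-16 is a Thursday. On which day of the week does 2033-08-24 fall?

Wednesday

January 2031: 31 − 16 = 15 days remain.
Then 30 full months totalling 912 days.
August 1–24, 2033: 24 days.
Total: 15 + 912 + 24 = 951 days.
951 mod 7 = 6, so 6 days after Thursday is Wednesday.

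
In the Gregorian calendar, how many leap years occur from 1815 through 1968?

Years divisible by 4: 1816, 1820, …, 1968 — 39 in all.
Of these, 1900 is divisible by 100 but not 400, so not leap.
Leap years: 39 − 1 = 38.

38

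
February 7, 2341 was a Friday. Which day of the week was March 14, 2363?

Thursday

Day-of-year of February 7, 2341: 38.
Day-of-year of March 14, 2363: 73.
2341 has 365 days, so 365 − 38 = 327 days remain in 2341.
Full years 2342–2362: 16 common + 5 leap = 16×365 + 5×366 = 7670 days.
Total: 327 + 7670 + 73 = 8070 days.
8070 mod 7 = 6, so 6 days after Friday is Thursday.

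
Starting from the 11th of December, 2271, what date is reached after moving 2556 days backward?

the 11th of December, 2264

Count 2556 days before December 11, 2271:
From December 11, 2264 to December 11, 2271: 7 years, of which 1 contains a Feb 29 — 6×365 + 1×366 = 2556 days.
Total: 2556 days.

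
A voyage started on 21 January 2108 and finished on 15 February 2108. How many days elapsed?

January 2108: 31 − 21 = 10 days remain.
February 1–15, 2108: 15 days (2108 is a leap year).
Total: 10 + 15 = 25 days.

25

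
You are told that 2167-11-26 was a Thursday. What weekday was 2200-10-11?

From November 26, 2167 to November 26, 2199: 32 years, of which 8 contain a Feb 29 — 24×365 + 8×366 = 11688 days.
November 2199: 30 − 26 = 4 days remain.
Then 10 full months totalling 304 days.
October 1–11, 2200: 11 days.
Residual: 319 days.
Total: 12007 days.
12007 mod 7 = 2, so 2 days after Thursday is Saturday.

Saturday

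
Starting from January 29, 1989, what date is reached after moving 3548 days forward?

October 17, 1998

Count 3548 days after January 29, 1989:
Day-of-year of January 29, 1989: 29.
Day-of-year of October 17, 1998: 290.
1989 has 365 days, so 365 − 29 = 336 days remain in 1989.
Full years 1990–1997: 6 common + 2 leap = 6×365 + 2×366 = 2922 days.
Total: 336 + 2922 + 290 = 3548 days.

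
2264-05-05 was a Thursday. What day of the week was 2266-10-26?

Friday

May 5, 2264 → May 5, 2265: 365 days.
May 5, 2265 → May 5, 2266: 365 days.
May 2266: 31 − 5 = 26 days remain.
Then June (30), July (31), August (31), September (30): 30 + 31 + 31 + 30 = 122 days.
October 1–26, 2266: 26 days.
Residual: 174 days.
Total: 904 days.
904 mod 7 = 1, so 1 day after Thursday is Friday.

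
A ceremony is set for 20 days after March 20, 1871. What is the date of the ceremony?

April 9, 1871

Count 20 days after March 20, 1871:
March 1871: 31 − 20 = 11 days remain.
April 1–9, 1871: 9 days.
Total: 11 + 9 = 20 days.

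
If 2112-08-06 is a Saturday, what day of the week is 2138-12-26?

Day-of-year of August 6, 2112: 219.
Day-of-year of December 26, 2138: 360.
2112 has 366 days, so 366 − 219 = 147 days remain in 2112.
Full years 2113–2137: 19 common + 6 leap = 19×365 + 6×366 = 9131 days.
Total: 147 + 9131 + 360 = 9638 days.
9638 mod 7 = 6, so 6 days after Saturday is Friday.

Friday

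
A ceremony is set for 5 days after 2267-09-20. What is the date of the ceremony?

2267-09-25

Count 5 days after September 20, 2267:
Within September 2267: 25 − 20 = 5 days.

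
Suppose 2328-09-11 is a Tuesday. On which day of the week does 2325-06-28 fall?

Sunday

Count forward from the earlier date (June 28, 2325) to the later (September 11, 2328):
June 28, 2325 → June 28, 2326: 365 days.
June 28, 2326 → June 28, 2327: 365 days.
June 28, 2327 → June 28, 2328: 366 days (2328 is a leap year).
June 2328: 30 − 28 = 2 days remain.
Then July (31), August (31): 31 + 31 = 62 days.
September 1–11, 2328: 11 days.
Residual: 75 days.
Total: 1171 days.
1171 mod 7 = 2, so 2 days before Tuesday is Sunday.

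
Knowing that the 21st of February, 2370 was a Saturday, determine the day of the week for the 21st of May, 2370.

February 2370: 28 − 21 = 7 days remain (2370 is not a leap year, so February has 28 days).
Then March (31), April (30): 31 + 30 = 61 days.
May 1–21, 2370: 21 days.
Total: 7 + 61 + 21 = 89 days.
89 mod 7 = 5, so 5 days after Saturday is Thursday.

Thursday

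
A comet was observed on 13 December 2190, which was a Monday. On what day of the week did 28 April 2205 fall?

Sunday

Day-of-year of December 13, 2190: 347.
Day-of-year of April 28, 2205: 118.
2190 has 365 days, so 365 − 347 = 18 days remain in 2190.
Full years 2191–2204: 11 common + 3 leap = 11×365 + 3×366 = 5113 days.
Total: 18 + 5113 + 118 = 5249 days.
5249 mod 7 = 6, so 6 days after Monday is Sunday.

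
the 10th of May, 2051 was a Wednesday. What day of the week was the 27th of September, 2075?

From May 10, 2051 to May 10, 2075: 24 years, of which 6 contain a Feb 29 — 18×365 + 6×366 = 8766 days.
May 2075: 31 − 10 = 21 days remain.
Then June (30), July (31), August (31): 30 + 31 + 31 = 92 days.
September 1–27, 2075: 27 days.
Residual: 140 days.
Total: 8906 days.
8906 mod 7 = 2, so 2 days after Wednesday is Friday.

Friday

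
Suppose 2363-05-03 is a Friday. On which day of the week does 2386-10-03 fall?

Friday

Day-of-year of May 3, 2363: 123.
Day-of-year of October 3, 2386: 276.
2363 has 365 days, so 365 − 123 = 242 days remain in 2363.
Full years 2364–2385: 16 common + 6 leap = 16×365 + 6×366 = 8036 days.
Total: 242 + 8036 + 276 = 8554 days.
8554 is a multiple of 7, so 2386-10-03 falls on the same weekday: Friday.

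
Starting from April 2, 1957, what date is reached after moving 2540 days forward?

March 16, 1964

Count 2540 days after April 2, 1957:
April 2, 1957 → April 2, 1958: 365 days.
April 2, 1958 → April 2, 1959: 365 days.
April 2, 1959 → April 2, 1960: 366 days (1960 is a leap year).
April 2, 1960 → April 2, 1961: 365 days.
April 2, 1961 → April 2, 1962: 365 days.
April 2, 1962 → April 2, 1963: 365 days.
April 1963: 30 − 2 = 28 days remain.
Then 10 full months totalling 305 days.
March 1–16, 1964: 16 days.
Residual: 349 days.
Total: 2540 days.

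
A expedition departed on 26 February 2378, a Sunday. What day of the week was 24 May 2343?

Monday

Count forward from the earlier date (May 24, 2343) to the later (February 26, 2378):
From May 24, 2343 to May 24, 2377: 34 years, of which 9 contain a Feb 29 — 25×365 + 9×366 = 12419 days.
May 2377: 31 − 24 = 7 days remain.
Then June (30), July (31), August (31), September (30), October (31), November (30), December (31), January (31): 30 + 31 + 31 + 30 + 31 + 30 + 31 + 31 = 245 days.
February 1–26, 2378: 26 days (2378 is not a leap year).
Residual: 278 days.
Total: 12697 days.
12697 mod 7 = 6, so 6 days before Sunday is Monday.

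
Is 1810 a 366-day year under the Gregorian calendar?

No

1810 is not a leap year.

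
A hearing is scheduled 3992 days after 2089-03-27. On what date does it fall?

2100-03-02

Count 3992 days after March 27, 2089:
From March 27, 2089 to March 27, 2099: 10 years, of which 2 contain a Feb 29 — 8×365 + 2×366 = 3652 days.
March 2099: 31 − 27 = 4 days remain.
Then 11 full months totalling 334 days.
March 1–2, 2100: 2 days.
Residual: 340 days.
Total: 3992 days.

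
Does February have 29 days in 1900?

No

1900 is not a leap year (divisible by 100 but not 400).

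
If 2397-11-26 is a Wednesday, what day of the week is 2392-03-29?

Count forward from the earlier date (March 29, 2392) to the later (November 26, 2397):
Day-of-year of March 29, 2392: 89.
Day-of-year of November 26, 2397: 330.
2392 has 366 days, so 366 − 89 = 277 days remain in 2392.
Full years: 2393: 365; 2394: 365; 2395: 365; 2396: 366. Sum = 1461.
Total: 277 + 1461 + 330 = 2068 days.
2068 mod 7 = 3, so 3 days before Wednesday is Sunday.

Sunday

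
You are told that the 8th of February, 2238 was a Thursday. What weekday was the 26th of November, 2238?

February 2238: 28 − 8 = 20 days remain (2238 is not a leap year, so February has 28 days).
Then March (31), April (30), May (31), June (30), July (31), August (31), September (30), October (31): 31 + 30 + 31 + 30 + 31 + 31 + 30 + 31 = 245 days.
November 1–26, 2238: 26 days.
Total: 20 + 245 + 26 = 291 days.
291 mod 7 = 4, so 4 days after Thursday is Monday.

Monday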